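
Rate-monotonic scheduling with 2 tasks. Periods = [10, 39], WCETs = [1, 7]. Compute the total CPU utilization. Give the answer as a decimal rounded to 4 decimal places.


Compute individual utilizations (exact fractions):
  Task 1: C/T = 1/10 (approx. 0.1)
  Task 2: C/T = 7/39 (approx. 0.1795)
Total utilization U = 1/10 + 7/39 = 109/390
Rounded to 4 decimal places: U = 0.2795
RM (Liu & Layland) bound for 2 tasks = 0.828427; compare with U = 109/390 (approx. 0.279487)
U <= bound, so schedulable by RM sufficient condition.

0.2795


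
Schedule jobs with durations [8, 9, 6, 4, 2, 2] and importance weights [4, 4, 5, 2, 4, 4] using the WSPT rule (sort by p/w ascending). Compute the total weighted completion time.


Compute p/w ratios and sort ascending (WSPT): [(2, 4), (2, 4), (6, 5), (8, 4), (4, 2), (9, 4)]
Compute weighted completion times:
  Job (p=2,w=4): C=2, w*C=4*2=8
  Job (p=2,w=4): C=4, w*C=4*4=16
  Job (p=6,w=5): C=10, w*C=5*10=50
  Job (p=8,w=4): C=18, w*C=4*18=72
  Job (p=4,w=2): C=22, w*C=2*22=44
  Job (p=9,w=4): C=31, w*C=4*31=124
Total weighted completion time = 314

314


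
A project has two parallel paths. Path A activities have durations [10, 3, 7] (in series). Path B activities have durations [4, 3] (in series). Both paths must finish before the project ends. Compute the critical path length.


Path A total = 10 + 3 + 7 = 20
Path B total = 4 + 3 = 7
Critical path = longest path = max(20, 7) = 20

20


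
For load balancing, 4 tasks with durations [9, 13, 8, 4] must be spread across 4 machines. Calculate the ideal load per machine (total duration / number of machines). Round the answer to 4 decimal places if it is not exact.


Total processing time = 9 + 13 + 8 + 4 = 34
Number of machines = 4
Ideal balanced load = 34 / 4 = 8.5

8.5


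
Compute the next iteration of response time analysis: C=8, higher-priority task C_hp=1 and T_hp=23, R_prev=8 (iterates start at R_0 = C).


R_next = C + ceil(R_prev / T_hp) * C_hp
ceil(8 / 23) = ceil(0.3478) = 1
Interference = 1 * 1 = 1
R_next = 8 + 1 = 9

9


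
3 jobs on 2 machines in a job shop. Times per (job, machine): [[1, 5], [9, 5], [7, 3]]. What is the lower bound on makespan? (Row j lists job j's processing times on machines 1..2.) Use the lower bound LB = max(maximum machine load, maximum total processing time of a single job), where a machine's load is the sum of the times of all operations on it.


Machine loads:
  Machine 1: 1 + 9 + 7 = 17
  Machine 2: 5 + 5 + 3 = 13
Max machine load = 17
Job totals:
  Job 1: 6
  Job 2: 14
  Job 3: 10
Max job total = 14
Lower bound = max(17, 14) = 17

17


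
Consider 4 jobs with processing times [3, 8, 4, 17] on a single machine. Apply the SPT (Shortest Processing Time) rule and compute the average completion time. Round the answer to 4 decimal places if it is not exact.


Sort jobs by processing time (SPT order): [3, 4, 8, 17]
Compute completion times sequentially:
  Job 1: processing = 3, completes at 3
  Job 2: processing = 4, completes at 7
  Job 3: processing = 8, completes at 15
  Job 4: processing = 17, completes at 32
Sum of completion times = 57
Average completion time = 57/4 = 14.25

14.25


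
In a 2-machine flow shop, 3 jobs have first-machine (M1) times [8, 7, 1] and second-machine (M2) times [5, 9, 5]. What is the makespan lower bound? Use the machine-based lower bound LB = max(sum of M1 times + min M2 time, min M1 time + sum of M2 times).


LB1 = sum(M1 times) + min(M2 times) = 16 + 5 = 21
LB2 = min(M1 times) + sum(M2 times) = 1 + 19 = 20
Lower bound = max(LB1, LB2) = max(21, 20) = 21

21


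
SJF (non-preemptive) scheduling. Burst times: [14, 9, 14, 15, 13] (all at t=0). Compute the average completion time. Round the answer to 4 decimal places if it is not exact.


SJF order (ascending): [9, 13, 14, 14, 15]
Completion times:
  Job 1: burst=9, C=9
  Job 2: burst=13, C=22
  Job 3: burst=14, C=36
  Job 4: burst=14, C=50
  Job 5: burst=15, C=65
Average completion = 182/5 = 36.4

36.4


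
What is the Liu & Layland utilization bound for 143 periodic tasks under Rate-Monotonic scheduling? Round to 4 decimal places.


Compute 2^(1/143) = 1.0048589497
Subtract 1: 1.0048589497 - 1 = 0.0048589497
Multiply by n: 143 * 0.0048589497 = 0.6948298071
Round to 4 dp: 0.6948

0.6948


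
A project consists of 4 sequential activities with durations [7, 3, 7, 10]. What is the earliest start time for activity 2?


Activity 2 starts after activities 1 through 1 complete.
Predecessor durations: [7]
ES = 7 = 7

7


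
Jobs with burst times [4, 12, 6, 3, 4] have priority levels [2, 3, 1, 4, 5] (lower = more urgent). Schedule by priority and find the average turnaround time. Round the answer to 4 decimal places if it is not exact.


Sort by priority (ascending = highest first):
Order: [(1, 6), (2, 4), (3, 12), (4, 3), (5, 4)]
Completion times:
  Priority 1, burst=6, C=6
  Priority 2, burst=4, C=10
  Priority 3, burst=12, C=22
  Priority 4, burst=3, C=25
  Priority 5, burst=4, C=29
Average turnaround = 92/5 = 18.4

18.4


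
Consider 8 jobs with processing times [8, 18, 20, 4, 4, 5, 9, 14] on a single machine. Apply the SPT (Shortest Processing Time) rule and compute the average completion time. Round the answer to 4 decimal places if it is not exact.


Sort jobs by processing time (SPT order): [4, 4, 5, 8, 9, 14, 18, 20]
Compute completion times sequentially:
  Job 1: processing = 4, completes at 4
  Job 2: processing = 4, completes at 8
  Job 3: processing = 5, completes at 13
  Job 4: processing = 8, completes at 21
  Job 5: processing = 9, completes at 30
  Job 6: processing = 14, completes at 44
  Job 7: processing = 18, completes at 62
  Job 8: processing = 20, completes at 82
Sum of completion times = 264
Average completion time = 264/8 = 33.0

33.0


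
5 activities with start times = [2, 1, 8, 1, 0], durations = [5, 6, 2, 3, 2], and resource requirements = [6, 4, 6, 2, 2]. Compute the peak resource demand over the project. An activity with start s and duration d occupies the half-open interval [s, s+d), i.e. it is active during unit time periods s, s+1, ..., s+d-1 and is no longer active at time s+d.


Each activity i is active on [start_i, start_i + duration_i).
Compute total resource usage per time slot:
  t=0: active resources = [2], total = 2
  t=1: active resources = [4, 2, 2], total = 8
  t=2: active resources = [6, 4, 2], total = 12
  t=3: active resources = [6, 4, 2], total = 12
  t=4: active resources = [6, 4], total = 10
  t=5: active resources = [6, 4], total = 10
  t=6: active resources = [6, 4], total = 10
  t=7: active resources = [], total = 0
  t=8: active resources = [6], total = 6
  t=9: active resources = [6], total = 6
Peak resource demand = 12

12


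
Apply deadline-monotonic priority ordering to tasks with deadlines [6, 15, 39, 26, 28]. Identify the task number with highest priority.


Sort tasks by relative deadline (ascending):
  Task 1: deadline = 6
  Task 2: deadline = 15
  Task 4: deadline = 26
  Task 5: deadline = 28
  Task 3: deadline = 39
Priority order (highest first): [1, 2, 4, 5, 3]
Highest priority task = 1

1


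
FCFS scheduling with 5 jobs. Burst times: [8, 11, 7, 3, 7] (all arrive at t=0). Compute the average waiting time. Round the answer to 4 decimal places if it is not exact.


FCFS order (as given): [8, 11, 7, 3, 7]
Waiting times:
  Job 1: wait = 0
  Job 2: wait = 8
  Job 3: wait = 19
  Job 4: wait = 26
  Job 5: wait = 29
Sum of waiting times = 82
Average waiting time = 82/5 = 16.4

16.4


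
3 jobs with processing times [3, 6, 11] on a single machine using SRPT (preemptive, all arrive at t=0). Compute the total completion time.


Since all jobs arrive at t=0, SRPT equals SPT ordering.
SPT order: [3, 6, 11]
Completion times:
  Job 1: p=3, C=3
  Job 2: p=6, C=9
  Job 3: p=11, C=20
Total completion time = 3 + 9 + 20 = 32

32


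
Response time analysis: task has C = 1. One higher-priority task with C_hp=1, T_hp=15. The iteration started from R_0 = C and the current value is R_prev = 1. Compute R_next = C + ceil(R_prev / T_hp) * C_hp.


R_next = C + ceil(R_prev / T_hp) * C_hp
ceil(1 / 15) = ceil(0.0667) = 1
Interference = 1 * 1 = 1
R_next = 1 + 1 = 2

2


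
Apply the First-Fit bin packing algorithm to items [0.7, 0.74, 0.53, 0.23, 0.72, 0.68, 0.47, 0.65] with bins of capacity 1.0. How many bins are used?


Place items sequentially using First-Fit:
  Item 0.7 -> new Bin 1
  Item 0.74 -> new Bin 2
  Item 0.53 -> new Bin 3
  Item 0.23 -> Bin 1 (now 0.93)
  Item 0.72 -> new Bin 4
  Item 0.68 -> new Bin 5
  Item 0.47 -> Bin 3 (now 1.0)
  Item 0.65 -> new Bin 6
Total bins used = 6

6


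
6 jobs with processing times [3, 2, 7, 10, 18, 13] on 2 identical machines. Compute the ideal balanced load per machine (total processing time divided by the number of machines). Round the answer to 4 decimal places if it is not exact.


Total processing time = 3 + 2 + 7 + 10 + 18 + 13 = 53
Number of machines = 2
Ideal balanced load = 53 / 2 = 26.5

26.5


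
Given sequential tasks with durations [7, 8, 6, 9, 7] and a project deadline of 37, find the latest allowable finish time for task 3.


LF(activity 3) = deadline - sum of successor durations
Successors: activities 4 through 5 with durations [9, 7]
Sum of successor durations = 16
LF = 37 - 16 = 21

21


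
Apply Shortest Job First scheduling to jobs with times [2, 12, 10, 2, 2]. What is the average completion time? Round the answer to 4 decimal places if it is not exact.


SJF order (ascending): [2, 2, 2, 10, 12]
Completion times:
  Job 1: burst=2, C=2
  Job 2: burst=2, C=4
  Job 3: burst=2, C=6
  Job 4: burst=10, C=16
  Job 5: burst=12, C=28
Average completion = 56/5 = 11.2

11.2


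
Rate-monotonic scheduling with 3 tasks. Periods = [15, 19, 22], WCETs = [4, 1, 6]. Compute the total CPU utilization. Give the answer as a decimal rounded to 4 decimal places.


Compute individual utilizations (exact fractions):
  Task 1: C/T = 4/15 (approx. 0.2667)
  Task 2: C/T = 1/19 (approx. 0.0526)
  Task 3: C/T = 6/22 = 3/11 (approx. 0.2727)
Total utilization U = 4/15 + 1/19 + 3/11 = 1856/3135
Rounded to 4 decimal places: U = 0.5920
RM (Liu & Layland) bound for 3 tasks = 0.779763; compare with U = 1856/3135 (approx. 0.592026)
U <= bound, so schedulable by RM sufficient condition.

0.5920


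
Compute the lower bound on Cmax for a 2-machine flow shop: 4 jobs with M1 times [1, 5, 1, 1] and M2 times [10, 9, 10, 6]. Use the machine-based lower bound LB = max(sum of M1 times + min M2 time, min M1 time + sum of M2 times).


LB1 = sum(M1 times) + min(M2 times) = 8 + 6 = 14
LB2 = min(M1 times) + sum(M2 times) = 1 + 35 = 36
Lower bound = max(LB1, LB2) = max(14, 36) = 36

36


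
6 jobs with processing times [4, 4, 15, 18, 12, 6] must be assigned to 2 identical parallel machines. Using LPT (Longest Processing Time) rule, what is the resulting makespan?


Sort jobs in decreasing order (LPT): [18, 15, 12, 6, 4, 4]
Assign each job to the least loaded machine:
  Machine 1: jobs [18, 6, 4], load = 28
  Machine 2: jobs [15, 12, 4], load = 31
Makespan = max load = 31

31


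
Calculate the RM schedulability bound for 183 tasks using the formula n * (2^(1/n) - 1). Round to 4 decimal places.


Compute 2^(1/183) = 1.0037948719
Subtract 1: 1.0037948719 - 1 = 0.0037948719
Multiply by n: 183 * 0.0037948719 = 0.6944615577
Round to 4 dp: 0.6945

0.6945


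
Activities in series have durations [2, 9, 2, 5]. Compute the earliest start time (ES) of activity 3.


Activity 3 starts after activities 1 through 2 complete.
Predecessor durations: [2, 9]
ES = 2 + 9 = 11

11


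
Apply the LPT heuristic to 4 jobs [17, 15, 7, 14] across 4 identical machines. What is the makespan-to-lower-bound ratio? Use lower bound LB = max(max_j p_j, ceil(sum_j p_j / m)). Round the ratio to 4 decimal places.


LPT order: [17, 15, 14, 7]
Machine loads after assignment: [17, 15, 14, 7]
LPT makespan = 17
Lower bound = max(max_job, ceil(total/4)) = max(17, 14) = 17
Ratio = 17 / 17 = 1.0

1.0


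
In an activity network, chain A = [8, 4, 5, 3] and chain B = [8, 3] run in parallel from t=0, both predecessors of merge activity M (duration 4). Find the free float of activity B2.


ES(B2) = sum of predecessors on chain B = 8
EF(B2) = ES + duration = 8 + 3 = 11
Successor of B2 is M. ES(M) = max(sum(A), sum(B)) = max(20, 11) = 20
Free float = ES(successor) - EF(current) = 20 - 11 = 9

9


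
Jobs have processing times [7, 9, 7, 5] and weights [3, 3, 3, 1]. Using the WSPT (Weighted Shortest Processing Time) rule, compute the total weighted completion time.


Compute p/w ratios and sort ascending (WSPT): [(7, 3), (7, 3), (9, 3), (5, 1)]
Compute weighted completion times:
  Job (p=7,w=3): C=7, w*C=3*7=21
  Job (p=7,w=3): C=14, w*C=3*14=42
  Job (p=9,w=3): C=23, w*C=3*23=69
  Job (p=5,w=1): C=28, w*C=1*28=28
Total weighted completion time = 160

160


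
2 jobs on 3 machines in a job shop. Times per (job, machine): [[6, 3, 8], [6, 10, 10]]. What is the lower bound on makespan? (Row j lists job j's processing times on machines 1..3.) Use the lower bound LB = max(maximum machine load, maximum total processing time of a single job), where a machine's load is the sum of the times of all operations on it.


Machine loads:
  Machine 1: 6 + 6 = 12
  Machine 2: 3 + 10 = 13
  Machine 3: 8 + 10 = 18
Max machine load = 18
Job totals:
  Job 1: 17
  Job 2: 26
Max job total = 26
Lower bound = max(18, 26) = 26

26


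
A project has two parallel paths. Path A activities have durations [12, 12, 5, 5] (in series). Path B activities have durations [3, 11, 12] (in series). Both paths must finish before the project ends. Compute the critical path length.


Path A total = 12 + 12 + 5 + 5 = 34
Path B total = 3 + 11 + 12 = 26
Critical path = longest path = max(34, 26) = 34

34


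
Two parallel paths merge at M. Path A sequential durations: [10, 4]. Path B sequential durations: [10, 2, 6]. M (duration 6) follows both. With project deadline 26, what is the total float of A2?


Forward pass: ES(A2) = sum of predecessors on chain A = 10
EF = ES + duration = 10 + 4 = 14
Backward pass: LF(M) = deadline = 26; LS(M) = 26 - 6 = 20
LF(A2) = LS(M) - sum(successors on chain A) = 20 - 0 = 20
LS = LF - duration = 20 - 4 = 16
Total float = LS - ES = 16 - 10 = 6

6


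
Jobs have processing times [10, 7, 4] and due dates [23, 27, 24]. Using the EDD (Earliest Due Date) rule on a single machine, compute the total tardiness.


Sort by due date (EDD order): [(10, 23), (4, 24), (7, 27)]
Compute completion times and tardiness:
  Job 1: p=10, d=23, C=10, tardiness=max(0,10-23)=0
  Job 2: p=4, d=24, C=14, tardiness=max(0,14-24)=0
  Job 3: p=7, d=27, C=21, tardiness=max(0,21-27)=0
Total tardiness = 0

0


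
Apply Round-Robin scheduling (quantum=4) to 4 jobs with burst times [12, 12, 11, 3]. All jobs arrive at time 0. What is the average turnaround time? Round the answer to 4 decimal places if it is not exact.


Time quantum = 4
Execution trace:
  J1 runs 4 units, time = 4
  J2 runs 4 units, time = 8
  J3 runs 4 units, time = 12
  J4 runs 3 units, time = 15
  J1 runs 4 units, time = 19
  J2 runs 4 units, time = 23
  J3 runs 4 units, time = 27
  J1 runs 4 units, time = 31
  J2 runs 4 units, time = 35
  J3 runs 3 units, time = 38
Finish times: [31, 35, 38, 15]
Average turnaround = 119/4 = 29.75

29.75


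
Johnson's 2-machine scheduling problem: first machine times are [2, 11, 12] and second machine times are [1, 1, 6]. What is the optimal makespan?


Apply Johnson's rule:
  Group 1 (a <= b): []
  Group 2 (a > b): [(3, 12, 6), (1, 2, 1), (2, 11, 1)]
Optimal job order: [3, 1, 2]
Schedule:
  Job 3: M1 done at 12, M2 done at 18
  Job 1: M1 done at 14, M2 done at 19
  Job 2: M1 done at 25, M2 done at 26
Makespan = 26

26


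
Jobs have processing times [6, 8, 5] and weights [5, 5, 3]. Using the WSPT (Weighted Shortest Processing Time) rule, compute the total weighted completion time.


Compute p/w ratios and sort ascending (WSPT): [(6, 5), (8, 5), (5, 3)]
Compute weighted completion times:
  Job (p=6,w=5): C=6, w*C=5*6=30
  Job (p=8,w=5): C=14, w*C=5*14=70
  Job (p=5,w=3): C=19, w*C=3*19=57
Total weighted completion time = 157

157


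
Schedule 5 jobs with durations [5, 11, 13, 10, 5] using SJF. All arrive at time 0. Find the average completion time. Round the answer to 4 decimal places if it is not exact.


SJF order (ascending): [5, 5, 10, 11, 13]
Completion times:
  Job 1: burst=5, C=5
  Job 2: burst=5, C=10
  Job 3: burst=10, C=20
  Job 4: burst=11, C=31
  Job 5: burst=13, C=44
Average completion = 110/5 = 22.0

22.0


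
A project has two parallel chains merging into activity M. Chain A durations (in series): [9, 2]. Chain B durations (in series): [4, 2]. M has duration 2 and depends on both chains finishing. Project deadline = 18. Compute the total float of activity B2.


Forward pass: ES(B2) = sum of predecessors on chain B = 4
EF = ES + duration = 4 + 2 = 6
Backward pass: LF(M) = deadline = 18; LS(M) = 18 - 2 = 16
LF(B2) = LS(M) - sum(successors on chain B) = 16 - 0 = 16
LS = LF - duration = 16 - 2 = 14
Total float = LS - ES = 14 - 4 = 10

10


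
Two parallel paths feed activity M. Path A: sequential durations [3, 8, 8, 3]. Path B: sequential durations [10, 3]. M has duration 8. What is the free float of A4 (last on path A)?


ES(A4) = sum of predecessors on chain A = 19
EF(A4) = ES + duration = 19 + 3 = 22
Successor of A4 is M. ES(M) = max(sum(A), sum(B)) = max(22, 13) = 22
Free float = ES(successor) - EF(current) = 22 - 22 = 0

0


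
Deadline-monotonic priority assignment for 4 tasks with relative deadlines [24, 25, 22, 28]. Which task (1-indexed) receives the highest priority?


Sort tasks by relative deadline (ascending):
  Task 3: deadline = 22
  Task 1: deadline = 24
  Task 2: deadline = 25
  Task 4: deadline = 28
Priority order (highest first): [3, 1, 2, 4]
Highest priority task = 3

3


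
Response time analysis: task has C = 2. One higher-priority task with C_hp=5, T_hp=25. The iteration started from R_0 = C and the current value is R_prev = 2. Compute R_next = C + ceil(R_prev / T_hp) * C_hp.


R_next = C + ceil(R_prev / T_hp) * C_hp
ceil(2 / 25) = ceil(0.08) = 1
Interference = 1 * 5 = 5
R_next = 2 + 5 = 7

7


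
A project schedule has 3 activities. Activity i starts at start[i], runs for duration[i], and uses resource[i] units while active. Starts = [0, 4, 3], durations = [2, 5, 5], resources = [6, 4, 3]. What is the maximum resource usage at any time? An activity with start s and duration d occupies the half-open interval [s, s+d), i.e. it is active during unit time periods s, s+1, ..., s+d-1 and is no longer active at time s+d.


Each activity i is active on [start_i, start_i + duration_i).
Compute total resource usage per time slot:
  t=0: active resources = [6], total = 6
  t=1: active resources = [6], total = 6
  t=2: active resources = [], total = 0
  t=3: active resources = [3], total = 3
  t=4: active resources = [4, 3], total = 7
  t=5: active resources = [4, 3], total = 7
  t=6: active resources = [4, 3], total = 7
  t=7: active resources = [4, 3], total = 7
  t=8: active resources = [4], total = 4
Peak resource demand = 7

7


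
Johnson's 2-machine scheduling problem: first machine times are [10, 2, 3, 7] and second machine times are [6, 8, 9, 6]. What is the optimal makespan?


Apply Johnson's rule:
  Group 1 (a <= b): [(2, 2, 8), (3, 3, 9)]
  Group 2 (a > b): [(1, 10, 6), (4, 7, 6)]
Optimal job order: [2, 3, 1, 4]
Schedule:
  Job 2: M1 done at 2, M2 done at 10
  Job 3: M1 done at 5, M2 done at 19
  Job 1: M1 done at 15, M2 done at 25
  Job 4: M1 done at 22, M2 done at 31
Makespan = 31

31


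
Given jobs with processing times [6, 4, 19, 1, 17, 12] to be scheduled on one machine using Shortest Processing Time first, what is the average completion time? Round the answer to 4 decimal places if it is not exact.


Sort jobs by processing time (SPT order): [1, 4, 6, 12, 17, 19]
Compute completion times sequentially:
  Job 1: processing = 1, completes at 1
  Job 2: processing = 4, completes at 5
  Job 3: processing = 6, completes at 11
  Job 4: processing = 12, completes at 23
  Job 5: processing = 17, completes at 40
  Job 6: processing = 19, completes at 59
Sum of completion times = 139
Average completion time = 139/6 = 23.1667

23.1667


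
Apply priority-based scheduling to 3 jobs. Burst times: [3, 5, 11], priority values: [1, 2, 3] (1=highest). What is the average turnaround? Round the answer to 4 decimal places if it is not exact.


Sort by priority (ascending = highest first):
Order: [(1, 3), (2, 5), (3, 11)]
Completion times:
  Priority 1, burst=3, C=3
  Priority 2, burst=5, C=8
  Priority 3, burst=11, C=19
Average turnaround = 30/3 = 10.0

10.0


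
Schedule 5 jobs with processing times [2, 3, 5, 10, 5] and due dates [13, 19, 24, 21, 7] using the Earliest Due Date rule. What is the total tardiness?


Sort by due date (EDD order): [(5, 7), (2, 13), (3, 19), (10, 21), (5, 24)]
Compute completion times and tardiness:
  Job 1: p=5, d=7, C=5, tardiness=max(0,5-7)=0
  Job 2: p=2, d=13, C=7, tardiness=max(0,7-13)=0
  Job 3: p=3, d=19, C=10, tardiness=max(0,10-19)=0
  Job 4: p=10, d=21, C=20, tardiness=max(0,20-21)=0
  Job 5: p=5, d=24, C=25, tardiness=max(0,25-24)=1
Total tardiness = 1

1


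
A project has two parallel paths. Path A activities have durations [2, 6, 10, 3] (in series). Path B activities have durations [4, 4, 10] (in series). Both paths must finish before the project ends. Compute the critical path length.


Path A total = 2 + 6 + 10 + 3 = 21
Path B total = 4 + 4 + 10 = 18
Critical path = longest path = max(21, 18) = 21

21


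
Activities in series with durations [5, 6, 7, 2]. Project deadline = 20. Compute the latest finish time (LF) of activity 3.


LF(activity 3) = deadline - sum of successor durations
Successors: activities 4 through 4 with durations [2]
Sum of successor durations = 2
LF = 20 - 2 = 18

18


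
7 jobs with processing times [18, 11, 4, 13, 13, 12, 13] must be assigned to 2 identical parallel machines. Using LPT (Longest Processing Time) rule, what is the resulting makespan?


Sort jobs in decreasing order (LPT): [18, 13, 13, 13, 12, 11, 4]
Assign each job to the least loaded machine:
  Machine 1: jobs [18, 13, 11], load = 42
  Machine 2: jobs [13, 13, 12, 4], load = 42
Makespan = max load = 42

42


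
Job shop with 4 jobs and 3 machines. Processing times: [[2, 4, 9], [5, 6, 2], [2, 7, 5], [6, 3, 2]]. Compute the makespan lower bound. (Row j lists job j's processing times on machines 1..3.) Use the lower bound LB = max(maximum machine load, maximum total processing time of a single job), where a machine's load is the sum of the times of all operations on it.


Machine loads:
  Machine 1: 2 + 5 + 2 + 6 = 15
  Machine 2: 4 + 6 + 7 + 3 = 20
  Machine 3: 9 + 2 + 5 + 2 = 18
Max machine load = 20
Job totals:
  Job 1: 15
  Job 2: 13
  Job 3: 14
  Job 4: 11
Max job total = 15
Lower bound = max(20, 15) = 20

20


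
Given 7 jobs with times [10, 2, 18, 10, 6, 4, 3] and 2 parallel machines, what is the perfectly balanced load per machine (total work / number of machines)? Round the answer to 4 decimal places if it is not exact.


Total processing time = 10 + 2 + 18 + 10 + 6 + 4 + 3 = 53
Number of machines = 2
Ideal balanced load = 53 / 2 = 26.5

26.5


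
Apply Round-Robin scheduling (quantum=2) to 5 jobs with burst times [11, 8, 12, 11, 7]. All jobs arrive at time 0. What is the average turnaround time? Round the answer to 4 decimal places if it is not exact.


Time quantum = 2
Execution trace:
  J1 runs 2 units, time = 2
  J2 runs 2 units, time = 4
  J3 runs 2 units, time = 6
  J4 runs 2 units, time = 8
  J5 runs 2 units, time = 10
  J1 runs 2 units, time = 12
  J2 runs 2 units, time = 14
  J3 runs 2 units, time = 16
  J4 runs 2 units, time = 18
  J5 runs 2 units, time = 20
  J1 runs 2 units, time = 22
  J2 runs 2 units, time = 24
  J3 runs 2 units, time = 26
  J4 runs 2 units, time = 28
  J5 runs 2 units, time = 30
  J1 runs 2 units, time = 32
  J2 runs 2 units, time = 34
  J3 runs 2 units, time = 36
  J4 runs 2 units, time = 38
  J5 runs 1 units, time = 39
  J1 runs 2 units, time = 41
  J3 runs 2 units, time = 43
  J4 runs 2 units, time = 45
  J1 runs 1 units, time = 46
  J3 runs 2 units, time = 48
  J4 runs 1 units, time = 49
Finish times: [46, 34, 48, 49, 39]
Average turnaround = 216/5 = 43.2

43.2


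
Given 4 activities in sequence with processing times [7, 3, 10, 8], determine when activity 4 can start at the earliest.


Activity 4 starts after activities 1 through 3 complete.
Predecessor durations: [7, 3, 10]
ES = 7 + 3 + 10 = 20

20


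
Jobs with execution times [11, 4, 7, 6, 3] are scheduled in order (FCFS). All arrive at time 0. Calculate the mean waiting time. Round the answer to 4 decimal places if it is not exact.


FCFS order (as given): [11, 4, 7, 6, 3]
Waiting times:
  Job 1: wait = 0
  Job 2: wait = 11
  Job 3: wait = 15
  Job 4: wait = 22
  Job 5: wait = 28
Sum of waiting times = 76
Average waiting time = 76/5 = 15.2

15.2


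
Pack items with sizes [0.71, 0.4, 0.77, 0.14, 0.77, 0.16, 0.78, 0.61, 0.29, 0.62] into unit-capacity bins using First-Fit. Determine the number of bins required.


Place items sequentially using First-Fit:
  Item 0.71 -> new Bin 1
  Item 0.4 -> new Bin 2
  Item 0.77 -> new Bin 3
  Item 0.14 -> Bin 1 (now 0.85)
  Item 0.77 -> new Bin 4
  Item 0.16 -> Bin 2 (now 0.56)
  Item 0.78 -> new Bin 5
  Item 0.61 -> new Bin 6
  Item 0.29 -> Bin 2 (now 0.85)
  Item 0.62 -> new Bin 7
Total bins used = 7

7


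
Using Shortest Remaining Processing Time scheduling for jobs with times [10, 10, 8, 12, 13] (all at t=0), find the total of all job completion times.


Since all jobs arrive at t=0, SRPT equals SPT ordering.
SPT order: [8, 10, 10, 12, 13]
Completion times:
  Job 1: p=8, C=8
  Job 2: p=10, C=18
  Job 3: p=10, C=28
  Job 4: p=12, C=40
  Job 5: p=13, C=53
Total completion time = 8 + 18 + 28 + 40 + 53 = 147

147


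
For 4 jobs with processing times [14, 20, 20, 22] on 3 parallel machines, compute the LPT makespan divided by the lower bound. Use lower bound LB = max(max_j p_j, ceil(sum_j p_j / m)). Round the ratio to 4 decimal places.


LPT order: [22, 20, 20, 14]
Machine loads after assignment: [22, 34, 20]
LPT makespan = 34
Lower bound = max(max_job, ceil(total/3)) = max(22, 26) = 26
Ratio = 34 / 26 = 1.3077

1.3077


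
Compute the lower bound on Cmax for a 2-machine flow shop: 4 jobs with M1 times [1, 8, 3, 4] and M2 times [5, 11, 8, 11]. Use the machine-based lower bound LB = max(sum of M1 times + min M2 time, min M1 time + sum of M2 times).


LB1 = sum(M1 times) + min(M2 times) = 16 + 5 = 21
LB2 = min(M1 times) + sum(M2 times) = 1 + 35 = 36
Lower bound = max(LB1, LB2) = max(21, 36) = 36

36


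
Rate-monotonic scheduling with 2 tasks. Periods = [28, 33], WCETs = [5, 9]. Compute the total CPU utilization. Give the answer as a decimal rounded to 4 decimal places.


Compute individual utilizations (exact fractions):
  Task 1: C/T = 5/28 (approx. 0.1786)
  Task 2: C/T = 9/33 = 3/11 (approx. 0.2727)
Total utilization U = 5/28 + 3/11 = 139/308
Rounded to 4 decimal places: U = 0.4513
RM (Liu & Layland) bound for 2 tasks = 0.828427; compare with U = 139/308 (approx. 0.451299)
U <= bound, so schedulable by RM sufficient condition.

0.4513


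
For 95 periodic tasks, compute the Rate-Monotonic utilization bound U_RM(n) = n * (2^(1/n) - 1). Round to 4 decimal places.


Compute 2^(1/95) = 1.0073229689
Subtract 1: 1.0073229689 - 1 = 0.0073229689
Multiply by n: 95 * 0.0073229689 = 0.6956820455
Round to 4 dp: 0.6957

0.6957


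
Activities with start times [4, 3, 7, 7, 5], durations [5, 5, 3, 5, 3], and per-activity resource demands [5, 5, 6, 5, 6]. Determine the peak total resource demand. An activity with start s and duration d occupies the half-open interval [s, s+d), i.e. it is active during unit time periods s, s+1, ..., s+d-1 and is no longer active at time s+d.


Each activity i is active on [start_i, start_i + duration_i).
Compute total resource usage per time slot:
  t=0: active resources = [], total = 0
  t=1: active resources = [], total = 0
  t=2: active resources = [], total = 0
  t=3: active resources = [5], total = 5
  t=4: active resources = [5, 5], total = 10
  t=5: active resources = [5, 5, 6], total = 16
  t=6: active resources = [5, 5, 6], total = 16
  t=7: active resources = [5, 5, 6, 5, 6], total = 27
  t=8: active resources = [5, 6, 5], total = 16
  t=9: active resources = [6, 5], total = 11
  t=10: active resources = [5], total = 5
  t=11: active resources = [5], total = 5
Peak resource demand = 27

27


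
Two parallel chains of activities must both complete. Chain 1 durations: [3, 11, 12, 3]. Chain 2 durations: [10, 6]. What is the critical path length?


Path A total = 3 + 11 + 12 + 3 = 29
Path B total = 10 + 6 = 16
Critical path = longest path = max(29, 16) = 29

29


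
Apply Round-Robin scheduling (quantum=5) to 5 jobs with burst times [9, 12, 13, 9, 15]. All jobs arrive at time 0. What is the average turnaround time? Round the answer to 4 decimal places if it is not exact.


Time quantum = 5
Execution trace:
  J1 runs 5 units, time = 5
  J2 runs 5 units, time = 10
  J3 runs 5 units, time = 15
  J4 runs 5 units, time = 20
  J5 runs 5 units, time = 25
  J1 runs 4 units, time = 29
  J2 runs 5 units, time = 34
  J3 runs 5 units, time = 39
  J4 runs 4 units, time = 43
  J5 runs 5 units, time = 48
  J2 runs 2 units, time = 50
  J3 runs 3 units, time = 53
  J5 runs 5 units, time = 58
Finish times: [29, 50, 53, 43, 58]
Average turnaround = 233/5 = 46.6

46.6


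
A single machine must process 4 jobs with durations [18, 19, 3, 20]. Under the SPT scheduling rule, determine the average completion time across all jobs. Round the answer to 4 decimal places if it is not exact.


Sort jobs by processing time (SPT order): [3, 18, 19, 20]
Compute completion times sequentially:
  Job 1: processing = 3, completes at 3
  Job 2: processing = 18, completes at 21
  Job 3: processing = 19, completes at 40
  Job 4: processing = 20, completes at 60
Sum of completion times = 124
Average completion time = 124/4 = 31.0

31.0


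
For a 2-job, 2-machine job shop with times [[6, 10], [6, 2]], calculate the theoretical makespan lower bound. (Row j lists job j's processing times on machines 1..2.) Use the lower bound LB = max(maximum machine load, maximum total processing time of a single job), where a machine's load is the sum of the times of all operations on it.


Machine loads:
  Machine 1: 6 + 6 = 12
  Machine 2: 10 + 2 = 12
Max machine load = 12
Job totals:
  Job 1: 16
  Job 2: 8
Max job total = 16
Lower bound = max(12, 16) = 16

16


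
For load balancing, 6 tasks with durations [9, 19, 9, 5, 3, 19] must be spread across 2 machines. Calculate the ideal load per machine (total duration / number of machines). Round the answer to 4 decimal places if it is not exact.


Total processing time = 9 + 19 + 9 + 5 + 3 + 19 = 64
Number of machines = 2
Ideal balanced load = 64 / 2 = 32.0

32.0


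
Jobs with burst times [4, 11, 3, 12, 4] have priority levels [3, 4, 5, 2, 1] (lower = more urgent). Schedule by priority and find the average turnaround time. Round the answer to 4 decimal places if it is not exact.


Sort by priority (ascending = highest first):
Order: [(1, 4), (2, 12), (3, 4), (4, 11), (5, 3)]
Completion times:
  Priority 1, burst=4, C=4
  Priority 2, burst=12, C=16
  Priority 3, burst=4, C=20
  Priority 4, burst=11, C=31
  Priority 5, burst=3, C=34
Average turnaround = 105/5 = 21.0

21.0


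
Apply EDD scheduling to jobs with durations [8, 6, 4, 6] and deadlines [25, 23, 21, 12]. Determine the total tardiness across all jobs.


Sort by due date (EDD order): [(6, 12), (4, 21), (6, 23), (8, 25)]
Compute completion times and tardiness:
  Job 1: p=6, d=12, C=6, tardiness=max(0,6-12)=0
  Job 2: p=4, d=21, C=10, tardiness=max(0,10-21)=0
  Job 3: p=6, d=23, C=16, tardiness=max(0,16-23)=0
  Job 4: p=8, d=25, C=24, tardiness=max(0,24-25)=0
Total tardiness = 0

0


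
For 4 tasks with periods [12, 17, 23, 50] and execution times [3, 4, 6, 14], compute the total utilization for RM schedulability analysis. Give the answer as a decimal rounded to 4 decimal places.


Compute individual utilizations (exact fractions):
  Task 1: C/T = 3/12 = 1/4 (approx. 0.25)
  Task 2: C/T = 4/17 (approx. 0.2353)
  Task 3: C/T = 6/23 (approx. 0.2609)
  Task 4: C/T = 14/50 = 7/25 (approx. 0.28)
Total utilization U = 1/4 + 4/17 + 6/23 + 7/25 = 40123/39100
Rounded to 4 decimal places: U = 1.0262
RM (Liu & Layland) bound for 4 tasks = 0.756828; compare with U = 40123/39100 (approx. 1.026164)
U > 1, so the task set is not schedulable (processor overloaded).

1.0262


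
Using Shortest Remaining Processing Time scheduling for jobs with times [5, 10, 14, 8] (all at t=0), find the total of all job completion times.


Since all jobs arrive at t=0, SRPT equals SPT ordering.
SPT order: [5, 8, 10, 14]
Completion times:
  Job 1: p=5, C=5
  Job 2: p=8, C=13
  Job 3: p=10, C=23
  Job 4: p=14, C=37
Total completion time = 5 + 13 + 23 + 37 = 78

78


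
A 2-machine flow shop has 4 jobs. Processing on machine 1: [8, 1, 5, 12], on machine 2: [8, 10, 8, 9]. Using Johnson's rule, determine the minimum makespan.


Apply Johnson's rule:
  Group 1 (a <= b): [(2, 1, 10), (3, 5, 8), (1, 8, 8)]
  Group 2 (a > b): [(4, 12, 9)]
Optimal job order: [2, 3, 1, 4]
Schedule:
  Job 2: M1 done at 1, M2 done at 11
  Job 3: M1 done at 6, M2 done at 19
  Job 1: M1 done at 14, M2 done at 27
  Job 4: M1 done at 26, M2 done at 36
Makespan = 36

36


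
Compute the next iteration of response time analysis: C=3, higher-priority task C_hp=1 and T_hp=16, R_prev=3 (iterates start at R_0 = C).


R_next = C + ceil(R_prev / T_hp) * C_hp
ceil(3 / 16) = ceil(0.1875) = 1
Interference = 1 * 1 = 1
R_next = 3 + 1 = 4

4


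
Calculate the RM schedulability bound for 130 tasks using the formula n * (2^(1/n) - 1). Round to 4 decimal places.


Compute 2^(1/130) = 1.0053461413
Subtract 1: 1.0053461413 - 1 = 0.0053461413
Multiply by n: 130 * 0.0053461413 = 0.6949983690
Round to 4 dp: 0.6950

0.6950


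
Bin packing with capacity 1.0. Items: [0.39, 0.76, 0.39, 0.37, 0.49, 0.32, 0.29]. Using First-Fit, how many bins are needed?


Place items sequentially using First-Fit:
  Item 0.39 -> new Bin 1
  Item 0.76 -> new Bin 2
  Item 0.39 -> Bin 1 (now 0.78)
  Item 0.37 -> new Bin 3
  Item 0.49 -> Bin 3 (now 0.86)
  Item 0.32 -> new Bin 4
  Item 0.29 -> Bin 4 (now 0.61)
Total bins used = 4

4


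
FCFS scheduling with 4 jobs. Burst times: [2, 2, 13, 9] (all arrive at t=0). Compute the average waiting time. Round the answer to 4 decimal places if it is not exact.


FCFS order (as given): [2, 2, 13, 9]
Waiting times:
  Job 1: wait = 0
  Job 2: wait = 2
  Job 3: wait = 4
  Job 4: wait = 17
Sum of waiting times = 23
Average waiting time = 23/4 = 5.75

5.75


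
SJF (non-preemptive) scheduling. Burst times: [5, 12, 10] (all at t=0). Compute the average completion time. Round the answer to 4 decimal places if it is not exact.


SJF order (ascending): [5, 10, 12]
Completion times:
  Job 1: burst=5, C=5
  Job 2: burst=10, C=15
  Job 3: burst=12, C=27
Average completion = 47/3 = 15.6667

15.6667


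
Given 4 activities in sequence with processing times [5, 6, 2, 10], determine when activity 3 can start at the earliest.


Activity 3 starts after activities 1 through 2 complete.
Predecessor durations: [5, 6]
ES = 5 + 6 = 11

11


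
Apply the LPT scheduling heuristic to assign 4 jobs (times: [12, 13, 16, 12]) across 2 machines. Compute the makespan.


Sort jobs in decreasing order (LPT): [16, 13, 12, 12]
Assign each job to the least loaded machine:
  Machine 1: jobs [16, 12], load = 28
  Machine 2: jobs [13, 12], load = 25
Makespan = max load = 28

28


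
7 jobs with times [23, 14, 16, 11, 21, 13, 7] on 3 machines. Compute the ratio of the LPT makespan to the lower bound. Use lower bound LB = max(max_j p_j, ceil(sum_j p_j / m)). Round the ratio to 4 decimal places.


LPT order: [23, 21, 16, 14, 13, 11, 7]
Machine loads after assignment: [34, 34, 37]
LPT makespan = 37
Lower bound = max(max_job, ceil(total/3)) = max(23, 35) = 35
Ratio = 37 / 35 = 1.0571

1.0571


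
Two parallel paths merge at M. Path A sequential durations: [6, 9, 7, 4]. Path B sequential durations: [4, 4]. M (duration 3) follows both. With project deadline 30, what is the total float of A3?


Forward pass: ES(A3) = sum of predecessors on chain A = 15
EF = ES + duration = 15 + 7 = 22
Backward pass: LF(M) = deadline = 30; LS(M) = 30 - 3 = 27
LF(A3) = LS(M) - sum(successors on chain A) = 27 - 4 = 23
LS = LF - duration = 23 - 7 = 16
Total float = LS - ES = 16 - 15 = 1

1


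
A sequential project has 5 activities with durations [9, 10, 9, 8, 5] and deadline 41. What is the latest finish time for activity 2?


LF(activity 2) = deadline - sum of successor durations
Successors: activities 3 through 5 with durations [9, 8, 5]
Sum of successor durations = 22
LF = 41 - 22 = 19

19


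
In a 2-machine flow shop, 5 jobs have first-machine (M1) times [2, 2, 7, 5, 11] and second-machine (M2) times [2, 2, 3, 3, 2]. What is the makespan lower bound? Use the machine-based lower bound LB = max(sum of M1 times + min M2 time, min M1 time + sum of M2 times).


LB1 = sum(M1 times) + min(M2 times) = 27 + 2 = 29
LB2 = min(M1 times) + sum(M2 times) = 2 + 12 = 14
Lower bound = max(LB1, LB2) = max(29, 14) = 29

29


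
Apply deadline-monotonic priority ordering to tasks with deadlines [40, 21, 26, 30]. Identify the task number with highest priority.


Sort tasks by relative deadline (ascending):
  Task 2: deadline = 21
  Task 3: deadline = 26
  Task 4: deadline = 30
  Task 1: deadline = 40
Priority order (highest first): [2, 3, 4, 1]
Highest priority task = 2

2


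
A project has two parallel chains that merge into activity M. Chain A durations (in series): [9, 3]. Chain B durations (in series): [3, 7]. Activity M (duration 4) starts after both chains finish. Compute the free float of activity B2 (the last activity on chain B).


ES(B2) = sum of predecessors on chain B = 3
EF(B2) = ES + duration = 3 + 7 = 10
Successor of B2 is M. ES(M) = max(sum(A), sum(B)) = max(12, 10) = 12
Free float = ES(successor) - EF(current) = 12 - 10 = 2

2


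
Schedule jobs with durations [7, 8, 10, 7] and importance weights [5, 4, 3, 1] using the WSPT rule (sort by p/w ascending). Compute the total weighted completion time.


Compute p/w ratios and sort ascending (WSPT): [(7, 5), (8, 4), (10, 3), (7, 1)]
Compute weighted completion times:
  Job (p=7,w=5): C=7, w*C=5*7=35
  Job (p=8,w=4): C=15, w*C=4*15=60
  Job (p=10,w=3): C=25, w*C=3*25=75
  Job (p=7,w=1): C=32, w*C=1*32=32
Total weighted completion time = 202

202


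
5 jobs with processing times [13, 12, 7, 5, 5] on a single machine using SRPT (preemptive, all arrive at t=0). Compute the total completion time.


Since all jobs arrive at t=0, SRPT equals SPT ordering.
SPT order: [5, 5, 7, 12, 13]
Completion times:
  Job 1: p=5, C=5
  Job 2: p=5, C=10
  Job 3: p=7, C=17
  Job 4: p=12, C=29
  Job 5: p=13, C=42
Total completion time = 5 + 10 + 17 + 29 + 42 = 103

103


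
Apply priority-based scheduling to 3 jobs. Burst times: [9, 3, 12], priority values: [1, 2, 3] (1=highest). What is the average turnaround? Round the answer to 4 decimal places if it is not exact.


Sort by priority (ascending = highest first):
Order: [(1, 9), (2, 3), (3, 12)]
Completion times:
  Priority 1, burst=9, C=9
  Priority 2, burst=3, C=12
  Priority 3, burst=12, C=24
Average turnaround = 45/3 = 15.0

15.0


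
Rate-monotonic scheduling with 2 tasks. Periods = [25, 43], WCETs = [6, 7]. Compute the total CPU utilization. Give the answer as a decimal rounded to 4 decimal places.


Compute individual utilizations (exact fractions):
  Task 1: C/T = 6/25 (approx. 0.24)
  Task 2: C/T = 7/43 (approx. 0.1628)
Total utilization U = 6/25 + 7/43 = 433/1075
Rounded to 4 decimal places: U = 0.4028
RM (Liu & Layland) bound for 2 tasks = 0.828427; compare with U = 433/1075 (approx. 0.402791)
U <= bound, so schedulable by RM sufficient condition.

0.4028
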